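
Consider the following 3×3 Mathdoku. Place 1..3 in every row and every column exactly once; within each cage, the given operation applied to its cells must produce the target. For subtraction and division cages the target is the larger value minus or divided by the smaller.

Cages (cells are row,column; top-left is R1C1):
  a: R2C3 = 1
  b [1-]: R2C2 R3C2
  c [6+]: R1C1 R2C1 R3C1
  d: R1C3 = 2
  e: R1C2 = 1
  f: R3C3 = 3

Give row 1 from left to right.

3 1 2

Cage e is given; hence R1C2 = 1.
Cage d is given, so R1C3 = 2.
Cage a is given, leaving R2C3 = 1.
F is a freebie, leaving R3C3 = 3.
Row 1 now contains 2; hence R1C1 = 3.
Cage c has sum 6, leaving R2C1 = 2.
Cage b needs two cells with difference 1, so R2C2 = 3.
The 3 cells of cage c must have sum 6; hence R3C1 = 1.
Row 3 already has 3; hence R3C2 = 2.
Filled in: 3 1 2 / 2 3 1 / 1 2 3.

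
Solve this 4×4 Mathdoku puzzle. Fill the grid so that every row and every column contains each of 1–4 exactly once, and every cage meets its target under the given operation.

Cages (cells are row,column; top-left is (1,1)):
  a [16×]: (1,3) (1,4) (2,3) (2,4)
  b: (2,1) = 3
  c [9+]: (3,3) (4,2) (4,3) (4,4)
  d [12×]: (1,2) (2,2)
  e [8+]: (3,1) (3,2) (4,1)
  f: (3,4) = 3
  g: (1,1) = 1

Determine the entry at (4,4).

G is a freebie, leaving (1,1) = 1.
Cage b is given; hence (2,1) = 3.
3 is placed in row 2, so (2,2) = 4.
F is a freebie, which forces (3,4) = 3.
4 is placed in column 2, which forces (1,2) = 3.
Cage e needs sum 8, which forces (3,1) = 4.
Cage e needs sum 8; hence (3,2) = 2.
2 is placed in row 3, which forces (3,3) = 1.
Cage e needs sum 8, which forces (4,1) = 2.
Column 2 now contains 2, leaving (4,2) = 1.
Row 4 now contains 1, so (4,4) = 4.
Cage a needs product 16, which forces (1,3) = 4.
Column 4 now contains 4, leaving (1,4) = 2.
1 is placed in column 3, so (2,3) = 2.
Cage a needs product 16, so (2,4) = 1.
4 is placed in row 4, which forces (4,3) = 3.
Completed grid: 1 3 4 2 / 3 4 2 1 / 4 2 1 3 / 2 1 3 4.

4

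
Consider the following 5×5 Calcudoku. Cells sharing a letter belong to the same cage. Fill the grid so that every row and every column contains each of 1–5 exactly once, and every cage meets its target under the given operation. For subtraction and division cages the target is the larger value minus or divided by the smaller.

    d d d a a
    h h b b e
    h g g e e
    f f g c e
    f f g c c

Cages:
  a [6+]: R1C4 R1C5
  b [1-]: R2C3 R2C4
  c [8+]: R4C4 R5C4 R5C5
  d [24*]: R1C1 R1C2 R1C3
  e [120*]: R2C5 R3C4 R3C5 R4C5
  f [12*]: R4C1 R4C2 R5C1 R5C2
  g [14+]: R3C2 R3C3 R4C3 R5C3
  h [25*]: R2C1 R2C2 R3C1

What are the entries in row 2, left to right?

1 5 3 2 4

Cage h has product 25, leaving R2C1 = 1.
The 3 cells of cage h must have product 25, which forces R2C2 = 5.
The 3 cells of cage h must have product 25, leaving R3C1 = 5.
Cage e has product 120, leaving R4C5 = 5.
Cage g has sum 14, which forces R5C3 = 5.
Row 1 needs a 1, and only R1C5 is open for it.
Cage a needs two cells with sum 6, leaving R1C4 = 5.
Row 3 needs a 1, and only R3C3 is open for it.
Cage g needs sum 14, which forces R3C2 = 4.
Cage g has sum 14; hence R4C3 = 4.
Cage d needs product 24, which forces R1C1 = 4.
The 4 cells of cage e must have product 120, so R2C5 = 4.
Row 5 needs a 1, and only R5C2 is open for it.
Cage f has product 12; hence R4C1 = 3.
Column 2 now contains 1, so R4C2 = 2.
2 is placed in row 4, leaving R4C4 = 1.
The 4 cells of cage f must have product 12; hence R5C1 = 2.
Row 5 now contains 2, which forces R5C4 = 4.
Row 5 now contains 2, leaving R5C5 = 3.
Column 2 already has 2; hence R1C2 = 3.
Cage d has product 24, leaving R1C3 = 2.
Column 3 now contains 2, leaving R2C3 = 3.
3 is placed in row 2, leaving R2C4 = 2.
The 4 cells of cage e must have product 120, so R3C4 = 3.
Column 5 now contains 3, which forces R3C5 = 2.
The full grid is 4 3 2 5 1 / 1 5 3 2 4 / 5 4 1 3 2 / 3 2 4 1 5 / 2 1 5 4 3.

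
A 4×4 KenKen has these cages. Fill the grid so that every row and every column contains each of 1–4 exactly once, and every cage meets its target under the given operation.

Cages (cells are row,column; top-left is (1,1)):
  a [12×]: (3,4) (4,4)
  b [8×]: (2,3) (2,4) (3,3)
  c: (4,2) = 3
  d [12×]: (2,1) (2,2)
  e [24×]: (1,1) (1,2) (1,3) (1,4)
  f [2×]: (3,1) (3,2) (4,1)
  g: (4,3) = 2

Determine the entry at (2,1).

The 3 cells of cage f must have product 2, so (3,1) = 2.
Cage f has product 2, leaving (3,2) = 1.
1 is placed in row 3; hence (3,3) = 4.
Row 3 now contains 4, leaving (3,4) = 3.
The 3 cells of cage f must have product 2, which forces (4,1) = 1.
Cage c is a single given cell; hence (4,2) = 3.
Cage g is given, which forces (4,3) = 2.
Column 4 now contains 3, so (4,4) = 4.
The two cells of cage d must have product 12, leaving (2,1) = 3.
Column 2 now contains 3, so (2,2) = 4.
2 is placed in column 3, so (2,3) = 1.
The 3 cells of cage b must have product 8, so (2,4) = 2.
Column 1 now contains 3, leaving (1,1) = 4.
4 is placed in column 2; hence (1,2) = 2.
1 is placed in column 3, which forces (1,3) = 3.
2 is placed in column 4, so (1,4) = 1.
Filled in: 4 2 3 1 / 3 4 1 2 / 2 1 4 3 / 1 3 2 4.

3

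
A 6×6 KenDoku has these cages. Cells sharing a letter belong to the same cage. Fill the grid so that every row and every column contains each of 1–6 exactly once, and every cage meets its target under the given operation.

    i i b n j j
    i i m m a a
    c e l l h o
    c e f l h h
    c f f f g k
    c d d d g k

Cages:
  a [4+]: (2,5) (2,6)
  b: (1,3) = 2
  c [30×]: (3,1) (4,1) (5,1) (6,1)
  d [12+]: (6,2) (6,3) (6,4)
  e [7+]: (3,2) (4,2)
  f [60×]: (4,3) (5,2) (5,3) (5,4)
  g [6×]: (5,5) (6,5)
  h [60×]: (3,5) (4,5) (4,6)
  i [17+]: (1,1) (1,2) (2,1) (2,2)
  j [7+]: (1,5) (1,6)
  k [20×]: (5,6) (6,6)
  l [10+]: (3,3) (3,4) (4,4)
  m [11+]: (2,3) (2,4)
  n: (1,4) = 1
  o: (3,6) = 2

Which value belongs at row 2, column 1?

4

Cage b is given, so (1,3) = 2.
Cage n is a single given cell, which forces (1,4) = 1.
Cage o is a single given cell, which forces (3,6) = 2.
The only place for 1 in column 6 is (2,6).
1 is placed in row 2; hence (2,5) = 3.
Column 5 already has 3, which forces (1,5) = 4.
Cage j's pair has sum 7, which forces (1,6) = 3.
The 3 cells of cage h must have product 60, so (4,5) = 2.
The only place for 4 in column 1 is (2,1).
Row 2 now contains 4, which forces (2,2) = 2.
Column 1 needs a 6, and only (1,1) is open for it.
6 is placed in row 1, which forces (1,2) = 5.
In column 5, 5 can only go at (3,5), so (3,5) = 5.
Cage h has product 60, which forces (4,6) = 6.
The only place for 4 in row 4 is (4,3).
Row 5 needs a 2, and only (5,1) is open for it.
In row 5, 4 can only go at (5,6), so (5,6) = 4.
4 is placed in column 6; hence (6,6) = 5.
Cage c needs product 30, so (4,1) = 5.
Row 4 now contains 5, which forces (4,4) = 3.
Column 4 now contains 3, which forces (5,4) = 5.
Cage d needs sum 12; hence (6,2) = 4.
Cage d needs sum 12, so (6,3) = 6.
The 3 cells of cage d must have sum 12, leaving (6,4) = 2.
6 is placed in row 6, so (6,5) = 1.
Column 3 already has 6, leaving (2,3) = 5.
Column 4 already has 5, so (2,4) = 6.
The 4 cells of cage c must have product 30, so (3,1) = 1.
Column 2 already has 4, leaving (3,2) = 6.
Row 3 now contains 1, which forces (3,3) = 3.
Column 4 already has 6, leaving (3,4) = 4.
Row 4 now contains 3; hence (4,2) = 1.
Column 2 already has 1; hence (5,2) = 3.
Column 3 now contains 3, so (5,3) = 1.
1 is placed in column 5, leaving (5,5) = 6.
Row 6 already has 1, so (6,1) = 3.
Completed grid: 6 5 2 1 4 3 / 4 2 5 6 3 1 / 1 6 3 4 5 2 / 5 1 4 3 2 6 / 2 3 1 5 6 4 / 3 4 6 2 1 5.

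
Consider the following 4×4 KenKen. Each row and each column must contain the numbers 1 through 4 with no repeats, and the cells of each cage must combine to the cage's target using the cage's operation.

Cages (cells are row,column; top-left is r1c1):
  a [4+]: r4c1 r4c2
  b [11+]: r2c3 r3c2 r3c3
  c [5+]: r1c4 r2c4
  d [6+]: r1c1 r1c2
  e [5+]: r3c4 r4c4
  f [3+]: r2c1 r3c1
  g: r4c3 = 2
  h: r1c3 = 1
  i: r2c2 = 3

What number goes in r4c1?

Cage h is a single given cell, so r1c3 = 1.
I is a freebie, leaving r2c2 = 3.
Cage b needs sum 11, which forces r2c3 = 4.
The 3 cells of cage b must have sum 11, which forces r3c2 = 4.
Cage b needs sum 11, which forces r3c3 = 3.
3 is placed in column 2, leaving r4c2 = 1.
Cage g is a single given cell, leaving r4c3 = 2.
The two cells of cage d must have sum 6, so r1c1 = 4.
Column 2 now contains 4, which forces r1c2 = 2.
4 is placed in row 1, leaving r1c4 = 3.
Row 4 already has 1, which forces r4c1 = 3.
3 is placed in column 4, leaving r4c4 = 4.
The two cells of cage c must have sum 5, which forces r2c4 = 2.
The two cells of cage e must have sum 5, leaving r3c4 = 1.
Row 2 already has 2, so r2c1 = 1.
Row 3 now contains 1; hence r3c1 = 2.
Filled in: 4 2 1 3 / 1 3 4 2 / 2 4 3 1 / 3 1 2 4.

3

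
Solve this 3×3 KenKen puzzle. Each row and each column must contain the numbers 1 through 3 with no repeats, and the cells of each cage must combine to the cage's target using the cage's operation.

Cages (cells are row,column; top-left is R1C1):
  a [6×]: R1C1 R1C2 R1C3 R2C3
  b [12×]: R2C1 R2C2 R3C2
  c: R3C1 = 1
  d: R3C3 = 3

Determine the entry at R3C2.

Cage b needs product 12, leaving R2C1 = 2.
Cage b has product 12, so R2C2 = 3.
The 4 cells of cage a must have product 6; hence R2C3 = 1.
Cage c is a single given cell; hence R3C1 = 1.
Cage b has product 12, which forces R3C2 = 2.
Cage d is a single given cell, leaving R3C3 = 3.
Column 1 now contains 1, leaving R1C1 = 3.
Column 2 now contains 2, so R1C2 = 1.
Column 3 already has 3, leaving R1C3 = 2.
Completed grid: 3 1 2 / 2 3 1 / 1 2 3.

2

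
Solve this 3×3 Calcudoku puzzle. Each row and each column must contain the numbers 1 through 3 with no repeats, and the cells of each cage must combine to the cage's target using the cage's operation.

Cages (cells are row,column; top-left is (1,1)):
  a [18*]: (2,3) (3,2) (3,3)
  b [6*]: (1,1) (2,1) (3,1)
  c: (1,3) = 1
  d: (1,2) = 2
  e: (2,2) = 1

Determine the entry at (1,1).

Cage d is a single given cell, so (1,2) = 2.
Cage c is a single given cell, which forces (1,3) = 1.
Cage e is a single given cell, so (2,2) = 1.
The 3 cells of cage a must have product 18, which forces (2,3) = 3.
Cage a needs product 18; hence (3,2) = 3.
The 3 cells of cage a must have product 18; hence (3,3) = 2.
1 is placed in row 1, so (1,1) = 3.
Row 2 already has 3, leaving (2,1) = 2.
2 is placed in row 3; hence (3,1) = 1.
Completed grid: 3 2 1 / 2 1 3 / 1 3 2.

3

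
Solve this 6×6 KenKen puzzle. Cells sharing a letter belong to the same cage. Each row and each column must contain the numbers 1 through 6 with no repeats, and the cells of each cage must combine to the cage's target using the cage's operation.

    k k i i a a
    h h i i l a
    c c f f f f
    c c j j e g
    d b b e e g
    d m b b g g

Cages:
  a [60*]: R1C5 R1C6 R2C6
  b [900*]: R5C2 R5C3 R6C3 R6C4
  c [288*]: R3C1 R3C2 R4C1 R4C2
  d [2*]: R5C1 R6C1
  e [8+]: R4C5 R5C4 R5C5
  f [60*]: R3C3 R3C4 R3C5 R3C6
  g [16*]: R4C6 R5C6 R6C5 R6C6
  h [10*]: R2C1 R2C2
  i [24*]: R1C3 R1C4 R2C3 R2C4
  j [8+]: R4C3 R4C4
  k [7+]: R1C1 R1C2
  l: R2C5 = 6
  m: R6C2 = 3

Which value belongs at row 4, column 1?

L is a freebie, which forces R2C5 = 6.
Cage m is given, which forces R6C2 = 3.
Cage g has product 16, which forces R6C5 = 2.
Cage d needs two cells with product 2; hence R5C1 = 2.
2 is placed in row 6; hence R6C1 = 1.
Row 6 now contains 1, so R6C6 = 4.
2 is placed in column 1, so R2C1 = 5.
Cage h's pair has product 10, so R2C2 = 2.
Row 2 now contains 2, so R2C6 = 3.
Cage g has product 16, which forces R4C6 = 2.
Column 6 already has 4, which forces R5C6 = 1.
The 3 cells of cage a must have product 60; hence R1C5 = 4.
Cage a needs product 60, which forces R1C6 = 5.
Column 6 now contains 5, which forces R3C6 = 6.
The 3 cells of cage e must have sum 8, which forces R4C5 = 1.
4 is placed in column 5, so R5C5 = 3.
Cage k's pair has sum 7; hence R1C1 = 6.
Row 1 now contains 4, which forces R1C2 = 1.
Cage c needs product 288, leaving R3C1 = 3.
Row 3 now contains 6, so R3C2 = 4.
Column 5 now contains 3, so R3C5 = 5.
Cage c has product 288; hence R4C1 = 4.
The 4 cells of cage c must have product 288, leaving R4C2 = 6.
Column 2 now contains 6, leaving R5C2 = 5.
Row 5 already has 5, so R5C3 = 6.
Row 5 already has 3, leaving R5C4 = 4.
6 is placed in column 3, leaving R6C3 = 5.
Row 6 now contains 5, leaving R6C4 = 6.
Cage i needs product 24, so R2C3 = 4.
Column 4 now contains 4; hence R2C4 = 1.
1 is placed in column 4, so R3C4 = 2.
Column 3 already has 5, leaving R4C3 = 3.
Cage j's pair has sum 8, which forces R4C4 = 5.
3 is placed in column 3, so R1C3 = 2.
2 is placed in column 4, leaving R1C4 = 3.
2 is placed in row 3, which forces R3C3 = 1.
Completed grid: 6 1 2 3 4 5 / 5 2 4 1 6 3 / 3 4 1 2 5 6 / 4 6 3 5 1 2 / 2 5 6 4 3 1 / 1 3 5 6 2 4.

4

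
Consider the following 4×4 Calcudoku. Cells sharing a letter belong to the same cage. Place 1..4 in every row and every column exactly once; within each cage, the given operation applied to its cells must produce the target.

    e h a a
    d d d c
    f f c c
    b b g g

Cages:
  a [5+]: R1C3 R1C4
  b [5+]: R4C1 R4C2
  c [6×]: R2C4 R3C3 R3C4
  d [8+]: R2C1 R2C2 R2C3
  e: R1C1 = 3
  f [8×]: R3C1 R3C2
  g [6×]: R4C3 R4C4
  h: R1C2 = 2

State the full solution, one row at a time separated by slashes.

3 2 1 4 / 1 3 4 2 / 2 4 3 1 / 4 1 2 3

E is a freebie, so R1C1 = 3.
H is a freebie, which forces R1C2 = 2.
Column 2 now contains 2, so R3C2 = 4.
Row 3 now contains 4, so R3C1 = 2.
Column 1 already has 2, which forces R4C1 = 4.
Column 1 already has 4, leaving R2C1 = 1.
Cage d has sum 8, which forces R2C2 = 3.
The 3 cells of cage d must have sum 8, which forces R2C3 = 4.
The 3 cells of cage c must have product 6; hence R2C4 = 2.
Cage b needs two cells with sum 5, so R4C2 = 1.
Column 4 now contains 2, leaving R4C4 = 3.
Column 3 now contains 4; hence R1C3 = 1.
The two cells of cage a must have sum 5, so R1C4 = 4.
The 3 cells of cage c must have product 6, leaving R3C3 = 3.
3 is placed in column 4, so R3C4 = 1.
Row 4 already has 3; hence R4C3 = 2.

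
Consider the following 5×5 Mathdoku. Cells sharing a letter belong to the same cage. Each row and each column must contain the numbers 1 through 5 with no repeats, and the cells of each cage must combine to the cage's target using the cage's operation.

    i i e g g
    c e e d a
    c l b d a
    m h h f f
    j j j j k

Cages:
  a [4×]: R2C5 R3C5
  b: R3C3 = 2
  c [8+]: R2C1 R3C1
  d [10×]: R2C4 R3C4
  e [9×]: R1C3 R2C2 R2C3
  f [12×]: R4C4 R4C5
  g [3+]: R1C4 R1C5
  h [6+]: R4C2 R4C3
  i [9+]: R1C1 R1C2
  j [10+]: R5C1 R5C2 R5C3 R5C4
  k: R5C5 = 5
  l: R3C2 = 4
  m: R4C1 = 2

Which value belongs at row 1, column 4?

The 3 cells of cage e must have product 9, so R1C3 = 3.
The 3 cells of cage e must have product 9, so R2C2 = 3.
The 3 cells of cage e must have product 9, which forces R2C3 = 1.
Row 2 already has 1, so R2C5 = 4.
Cage l is a single given cell, leaving R3C2 = 4.
Cage b is a single given cell, so R3C3 = 2.
Row 3 already has 2, which forces R3C4 = 5.
4 is placed in column 5; hence R3C5 = 1.
Cage m is a single given cell; hence R4C1 = 2.
4 is placed in column 5, leaving R4C5 = 3.
Column 3 already has 2, leaving R5C3 = 4.
Cage k is given, so R5C5 = 5.
The two cells of cage i must have sum 9, which forces R1C1 = 4.
Column 2 already has 4; hence R1C2 = 5.
Cage g's pair has sum 3, leaving R1C4 = 1.
Column 5 already has 1, which forces R1C5 = 2.
Row 2 now contains 3, leaving R2C1 = 5.
Column 4 now contains 5, so R2C4 = 2.
Row 3 now contains 5; hence R3C1 = 3.
Cage h needs two cells with sum 6, leaving R4C2 = 1.
Column 3 already has 4, which forces R4C3 = 5.
3 is placed in row 4, so R4C4 = 4.
Column 1 now contains 3, which forces R5C1 = 1.
Column 2 already has 1, so R5C2 = 2.
Column 4 now contains 2, so R5C4 = 3.
Filled in: 4 5 3 1 2 / 5 3 1 2 4 / 3 4 2 5 1 / 2 1 5 4 3 / 1 2 4 3 5.

1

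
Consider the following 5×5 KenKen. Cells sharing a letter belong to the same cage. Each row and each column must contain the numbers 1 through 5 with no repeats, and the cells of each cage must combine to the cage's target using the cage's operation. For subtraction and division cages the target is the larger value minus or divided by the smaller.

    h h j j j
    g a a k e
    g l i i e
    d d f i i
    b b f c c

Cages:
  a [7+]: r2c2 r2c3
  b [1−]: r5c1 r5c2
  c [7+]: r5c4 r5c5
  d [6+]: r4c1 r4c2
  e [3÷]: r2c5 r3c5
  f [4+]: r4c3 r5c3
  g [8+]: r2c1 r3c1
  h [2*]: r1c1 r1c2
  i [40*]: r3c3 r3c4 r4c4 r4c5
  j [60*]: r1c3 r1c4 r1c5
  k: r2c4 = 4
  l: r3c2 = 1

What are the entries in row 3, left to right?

5 1 4 2 3

Cage k is given; hence r2c4 = 4.
Cage l is given; hence r3c2 = 1.
Row 3 already has 1, which forces r3c5 = 3.
The two cells of cage h must have product 2, which forces r1c1 = 1.
1 is placed in column 2; hence r1c2 = 2.
Cage g needs two cells with sum 8, leaving r2c1 = 3.
Column 2 already has 2, leaving r2c2 = 5.
Row 2 already has 5, leaving r2c3 = 2.
Column 5 now contains 3; hence r2c5 = 1.
3 is placed in row 3, so r3c1 = 5.
Row 3 now contains 5; hence r3c3 = 4.
Row 3 now contains 5; hence r3c4 = 2.
5 is placed in column 2; hence r4c2 = 4.
Column 2 now contains 4, which forces r5c2 = 3.
Row 5 already has 3, leaving r5c3 = 1.
Row 5 already has 3, so r5c4 = 5.
The 3 cells of cage j must have product 60, so r1c3 = 5.
Column 4 already has 5; hence r1c4 = 3.
Cage j has product 60, which forces r1c5 = 4.
Row 4 already has 4, leaving r4c1 = 2.
1 is placed in column 3, leaving r4c3 = 3.
Column 4 already has 5, which forces r4c4 = 1.
Cage i has product 40, which forces r4c5 = 5.
Column 1 already has 2; hence r5c1 = 4.
The two cells of cage c must have sum 7, which forces r5c5 = 2.
The full grid is 1 2 5 3 4 / 3 5 2 4 1 / 5 1 4 2 3 / 2 4 3 1 5 / 4 3 1 5 2.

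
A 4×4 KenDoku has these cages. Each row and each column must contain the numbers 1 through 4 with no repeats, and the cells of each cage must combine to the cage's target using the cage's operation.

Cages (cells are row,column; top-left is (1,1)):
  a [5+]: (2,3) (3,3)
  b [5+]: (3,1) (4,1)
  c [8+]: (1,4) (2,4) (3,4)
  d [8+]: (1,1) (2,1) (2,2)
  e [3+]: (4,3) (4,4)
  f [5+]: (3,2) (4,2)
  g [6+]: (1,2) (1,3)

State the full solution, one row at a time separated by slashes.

1 2 4 3 / 4 3 2 1 / 2 1 3 4 / 3 4 1 2

The only place for 2 in column 4 is (4,4).
2 is placed in row 4, which forces (4,3) = 1.
The only place for 4 in row 3 is (3,4).
Row 3 needs a 3, and only (3,3) is open for it.
Column 3 already has 3; hence (2,3) = 2.
Cage g's pair has sum 6, leaving (1,2) = 2.
Column 3 now contains 2, which forces (1,3) = 4.
Column 2 already has 2, which forces (3,2) = 1.
Row 3 now contains 1, so (3,1) = 2.
Cage b's pair has sum 5, which forces (4,1) = 3.
Cage f needs two cells with sum 5, which forces (4,2) = 4.
3 is placed in column 1, which forces (1,1) = 1.
Row 1 now contains 1, so (1,4) = 3.
Cage d has sum 8, which forces (2,1) = 4.
Column 2 now contains 4, which forces (2,2) = 3.
Column 4 already has 3, leaving (2,4) = 1.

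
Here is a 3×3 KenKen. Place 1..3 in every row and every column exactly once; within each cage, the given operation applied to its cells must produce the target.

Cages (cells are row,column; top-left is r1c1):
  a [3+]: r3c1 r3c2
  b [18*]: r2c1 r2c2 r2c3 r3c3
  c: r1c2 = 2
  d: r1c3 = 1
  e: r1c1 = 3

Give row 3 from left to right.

2 1 3

Cage e is given, so r1c1 = 3.
C is a freebie, leaving r1c2 = 2.
Cage d is a single given cell; hence r1c3 = 1.
Column 3 already has 1, which forces r2c3 = 2.
Column 2 now contains 2; hence r3c2 = 1.
Cage b has product 18, so r3c3 = 3.
2 is placed in row 2, which forces r2c1 = 1.
Column 2 already has 1, leaving r2c2 = 3.
Row 3 now contains 1, so r3c1 = 2.
Completed grid: 3 2 1 / 1 3 2 / 2 1 3.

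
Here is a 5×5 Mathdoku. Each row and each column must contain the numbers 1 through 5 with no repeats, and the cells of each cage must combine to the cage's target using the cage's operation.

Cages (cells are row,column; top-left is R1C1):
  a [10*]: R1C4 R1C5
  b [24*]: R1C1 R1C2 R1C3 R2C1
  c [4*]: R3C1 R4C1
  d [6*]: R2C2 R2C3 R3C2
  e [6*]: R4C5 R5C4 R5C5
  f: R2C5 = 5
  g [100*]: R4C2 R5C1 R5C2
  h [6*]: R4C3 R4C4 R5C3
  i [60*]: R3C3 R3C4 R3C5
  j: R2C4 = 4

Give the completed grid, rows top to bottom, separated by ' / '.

3 1 4 5 2 / 2 3 1 4 5 / 1 2 5 3 4 / 4 5 2 1 3 / 5 4 3 2 1

Cage j is given; hence R2C4 = 4.
Cage f is given, so R2C5 = 5.
Cage g has product 100, leaving R4C2 = 5.
Cage g needs product 100; hence R5C1 = 5.
The 3 cells of cage g must have product 100, leaving R5C2 = 4.
The two cells of cage a must have product 10, leaving R1C4 = 5.
Column 5 already has 5; hence R1C5 = 2.
Column 4 now contains 5, which forces R3C4 = 3.
3 is placed in row 3; hence R3C5 = 4.
Cage b has product 24, which forces R2C1 = 2.
Row 3 already has 4, which forces R3C1 = 1.
Row 3 now contains 1, so R3C2 = 2.
Row 3 already has 4; hence R3C3 = 5.
Cage c needs two cells with product 4, leaving R4C1 = 4.
The 3 cells of cage e must have product 6, leaving R5C4 = 2.
Column 1 already has 4; hence R1C1 = 3.
The 4 cells of cage b must have product 24, leaving R1C2 = 1.
Cage b needs product 24; hence R1C3 = 4.
Column 2 now contains 1, which forces R2C2 = 3.
3 is placed in row 2, leaving R2C3 = 1.
Cage h has product 6; hence R4C3 = 2.
Column 4 now contains 2, which forces R4C4 = 1.
1 is placed in row 4, which forces R4C5 = 3.
The 3 cells of cage h must have product 6, which forces R5C3 = 3.
3 is placed in column 5, so R5C5 = 1.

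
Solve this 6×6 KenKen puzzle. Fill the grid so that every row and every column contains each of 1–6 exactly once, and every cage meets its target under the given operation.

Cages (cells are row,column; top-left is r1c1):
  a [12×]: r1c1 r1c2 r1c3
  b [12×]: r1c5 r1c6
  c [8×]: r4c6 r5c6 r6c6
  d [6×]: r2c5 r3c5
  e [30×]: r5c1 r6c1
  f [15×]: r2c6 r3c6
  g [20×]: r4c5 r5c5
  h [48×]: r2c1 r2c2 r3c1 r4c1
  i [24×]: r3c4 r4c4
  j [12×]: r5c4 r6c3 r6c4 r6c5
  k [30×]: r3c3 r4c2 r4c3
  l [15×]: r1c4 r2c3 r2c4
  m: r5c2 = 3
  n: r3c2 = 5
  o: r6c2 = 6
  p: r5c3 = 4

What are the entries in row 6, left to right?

Cage n is a single given cell, leaving r3c2 = 5.
Row 3 now contains 5, which forces r3c6 = 3.
Cage m is given, so r5c2 = 3.
P is a freebie, which forces r5c3 = 4.
Row 5 already has 4; hence r5c5 = 5.
Cage o is a single given cell, so r6c2 = 6.
3 is placed in column 6; hence r2c6 = 5.
Cage k needs product 30, so r3c3 = 6.
6 is placed in row 3, which forces r3c4 = 4.
Cage k has product 30, which forces r4c2 = 1.
The 3 cells of cage k must have product 30, which forces r4c3 = 5.
4 is placed in column 4; hence r4c4 = 6.
Column 5 now contains 5, which forces r4c5 = 4.
Row 4 already has 4; hence r4c6 = 2.
Row 5 already has 5, which forces r5c1 = 6.
Column 6 already has 2, leaving r5c6 = 1.
6 is placed in row 6; hence r6c1 = 5.
Column 6 already has 1, so r6c6 = 4.
Cage a needs product 12; hence r1c2 = 4.
Cage l needs product 15; hence r1c4 = 5.
Cage b needs two cells with product 12, so r1c5 = 2.
Column 6 now contains 4; hence r1c6 = 6.
Cage h has product 48, leaving r2c1 = 4.
Cage h needs product 48, leaving r2c2 = 2.
Cage h has product 48, so r3c1 = 2.
2 is placed in column 5, so r3c5 = 1.
Row 4 already has 2, which forces r4c1 = 3.
Row 5 already has 1, which forces r5c4 = 2.
1 is placed in column 5, which forces r6c5 = 3.
Column 1 now contains 3, which forces r1c1 = 1.
Cage a has product 12, leaving r1c3 = 3.
3 is placed in column 3; hence r2c3 = 1.
Row 2 already has 1; hence r2c4 = 3.
3 is placed in column 5, which forces r2c5 = 6.
Cage j has product 12, so r6c3 = 2.
Row 6 now contains 3, so r6c4 = 1.
Filled in: 1 4 3 5 2 6 / 4 2 1 3 6 5 / 2 5 6 4 1 3 / 3 1 5 6 4 2 / 6 3 4 2 5 1 / 5 6 2 1 3 4.

5 6 2 1 3 4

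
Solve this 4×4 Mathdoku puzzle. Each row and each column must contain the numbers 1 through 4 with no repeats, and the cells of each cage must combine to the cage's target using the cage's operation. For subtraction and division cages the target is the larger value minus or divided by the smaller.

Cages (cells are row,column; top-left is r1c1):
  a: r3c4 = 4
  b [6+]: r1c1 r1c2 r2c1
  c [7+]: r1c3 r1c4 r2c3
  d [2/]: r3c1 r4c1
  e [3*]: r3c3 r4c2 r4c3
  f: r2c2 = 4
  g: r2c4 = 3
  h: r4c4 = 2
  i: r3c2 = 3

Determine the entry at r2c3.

2

Cage f is given, leaving r2c2 = 4.
Cage g is given, leaving r2c4 = 3.
Cage i is a single given cell, so r3c2 = 3.
Cage e needs product 3, which forces r3c3 = 1.
Cage a is a single given cell, so r3c4 = 4.
The 3 cells of cage e must have product 3, leaving r4c2 = 1.
Cage e needs product 3, leaving r4c3 = 3.
H is a freebie, leaving r4c4 = 2.
The 3 cells of cage b must have sum 6, leaving r1c1 = 3.
Column 2 now contains 1, so r1c2 = 2.
Cage c needs sum 7, leaving r1c3 = 4.
2 is placed in column 4, leaving r1c4 = 1.
Cage b needs sum 6; hence r2c1 = 1.
Column 3 now contains 1, so r2c3 = 2.
Row 3 now contains 4, which forces r3c1 = 2.
Row 4 now contains 2, so r4c1 = 4.
The full grid is 3 2 4 1 / 1 4 2 3 / 2 3 1 4 / 4 1 3 2.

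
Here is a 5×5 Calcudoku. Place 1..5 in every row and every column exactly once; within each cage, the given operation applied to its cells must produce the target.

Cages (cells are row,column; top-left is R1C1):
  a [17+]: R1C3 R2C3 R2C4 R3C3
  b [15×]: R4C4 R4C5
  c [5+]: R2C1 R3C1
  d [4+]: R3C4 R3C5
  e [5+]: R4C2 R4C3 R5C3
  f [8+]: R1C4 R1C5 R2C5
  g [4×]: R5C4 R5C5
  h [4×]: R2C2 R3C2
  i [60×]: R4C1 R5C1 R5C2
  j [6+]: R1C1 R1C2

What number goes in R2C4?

5

Cage a needs sum 17, leaving R2C4 = 5.
5 is placed in column 4, leaving R4C4 = 3.
Row 4 now contains 3, so R4C5 = 5.
3 is placed in column 4, which forces R3C4 = 1.
Cage d needs two cells with sum 4; hence R3C5 = 3.
Row 4 now contains 5; hence R4C1 = 4.
Cage e needs sum 5, leaving R4C2 = 2.
Row 4 now contains 3, leaving R4C3 = 1.
Cage e needs sum 5, so R5C3 = 2.
Column 4 already has 1, leaving R5C4 = 4.
Row 5 already has 4, which forces R5C5 = 1.
Column 4 already has 4, so R1C4 = 2.
1 is placed in column 5, which forces R1C5 = 4.
The two cells of cage c must have sum 5, so R2C1 = 3.
Cage h needs two cells with product 4, leaving R2C2 = 1.
Row 2 now contains 3, leaving R2C3 = 4.
Cage f has sum 8, leaving R2C5 = 2.
4 is placed in column 1; hence R3C1 = 2.
Row 3 already has 1; hence R3C2 = 4.
Column 3 now contains 4, so R3C3 = 5.
Column 1 already has 3; hence R5C1 = 5.
Row 5 now contains 5; hence R5C2 = 3.
Column 1 now contains 5; hence R1C1 = 1.
Column 2 now contains 1, which forces R1C2 = 5.
Column 3 already has 5, leaving R1C3 = 3.
Completed grid: 1 5 3 2 4 / 3 1 4 5 2 / 2 4 5 1 3 / 4 2 1 3 5 / 5 3 2 4 1.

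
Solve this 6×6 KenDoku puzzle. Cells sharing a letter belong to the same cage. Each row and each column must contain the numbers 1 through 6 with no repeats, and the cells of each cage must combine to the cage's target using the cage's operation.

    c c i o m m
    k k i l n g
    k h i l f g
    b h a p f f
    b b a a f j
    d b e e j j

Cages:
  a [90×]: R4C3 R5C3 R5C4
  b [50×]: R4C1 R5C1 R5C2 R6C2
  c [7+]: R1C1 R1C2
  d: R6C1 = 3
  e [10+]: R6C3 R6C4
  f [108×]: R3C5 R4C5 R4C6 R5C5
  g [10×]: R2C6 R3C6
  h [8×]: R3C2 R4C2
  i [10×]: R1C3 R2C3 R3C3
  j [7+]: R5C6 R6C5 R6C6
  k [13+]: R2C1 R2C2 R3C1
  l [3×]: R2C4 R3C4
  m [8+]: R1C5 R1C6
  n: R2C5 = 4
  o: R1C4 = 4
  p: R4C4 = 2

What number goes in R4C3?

Cage o is given, so R1C4 = 4.
Cage n is given; hence R2C5 = 4.
P is a freebie, which forces R4C4 = 2.
D is a freebie; hence R6C1 = 3.
Column 4 now contains 4, leaving R6C4 = 6.
The two cells of cage h must have product 8; hence R3C2 = 2.
Row 3 now contains 2, which forces R3C6 = 5.
2 is placed in row 4, which forces R4C2 = 4.
Row 6 now contains 6, which forces R6C3 = 4.
Column 6 now contains 5, which forces R2C6 = 2.
Row 3 now contains 5, which forces R3C3 = 1.
Row 3 already has 1, so R3C4 = 3.
Row 3 already has 3, which forces R3C5 = 6.
The 4 cells of cage b must have product 50; hence R4C1 = 5.
The 4 cells of cage b must have product 50, leaving R5C1 = 2.
3 is placed in column 4, so R5C4 = 5.
Cage j has sum 7, so R5C6 = 4.
Column 6 already has 2, so R6C6 = 1.
Cage i needs product 10, leaving R1C3 = 2.
Row 1 now contains 2; hence R1C5 = 5.
Cage k needs sum 13, so R2C1 = 6.
Cage k needs sum 13, which forces R2C2 = 3.
Row 2 now contains 2, so R2C3 = 5.
3 is placed in column 4, leaving R2C4 = 1.
Row 3 now contains 6; hence R3C1 = 4.
Cage f needs product 108, leaving R4C6 = 6.
Row 5 now contains 5; hence R5C2 = 1.
Row 5 now contains 1; hence R5C5 = 3.
Row 6 now contains 1, leaving R6C2 = 5.
Row 6 now contains 1, which forces R6C5 = 2.
Column 1 already has 6; hence R1C1 = 1.
Column 2 now contains 1, leaving R1C2 = 6.
Column 6 already has 6, leaving R1C6 = 3.
6 is placed in row 4, which forces R4C3 = 3.
Column 5 already has 3, so R4C5 = 1.
Row 5 already has 3, so R5C3 = 6.
The full grid is 1 6 2 4 5 3 / 6 3 5 1 4 2 / 4 2 1 3 6 5 / 5 4 3 2 1 6 / 2 1 6 5 3 4 / 3 5 4 6 2 1.

3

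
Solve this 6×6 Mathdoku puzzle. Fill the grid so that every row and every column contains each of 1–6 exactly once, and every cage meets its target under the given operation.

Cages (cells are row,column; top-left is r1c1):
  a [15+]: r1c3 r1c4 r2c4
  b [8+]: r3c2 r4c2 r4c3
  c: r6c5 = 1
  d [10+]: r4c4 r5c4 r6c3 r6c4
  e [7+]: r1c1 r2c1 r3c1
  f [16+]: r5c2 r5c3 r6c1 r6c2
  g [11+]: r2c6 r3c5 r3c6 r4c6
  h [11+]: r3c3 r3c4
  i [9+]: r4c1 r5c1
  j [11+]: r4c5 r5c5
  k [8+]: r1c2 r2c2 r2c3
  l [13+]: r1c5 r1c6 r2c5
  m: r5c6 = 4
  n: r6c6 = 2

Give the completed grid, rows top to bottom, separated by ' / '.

2 1 5 4 3 6 / 1 5 2 6 4 3 / 4 3 6 5 2 1 / 3 4 1 2 6 5 / 6 2 3 1 5 4 / 5 6 4 3 1 2

Cage m is given, which forces r5c6 = 4.
Cage c is given, so r6c5 = 1.
Cage n is a single given cell; hence r6c6 = 2.
Cage g has sum 11, leaving r3c5 = 2.
In column 6, 6 can only go at r1c6, so r1c6 = 6.
Cage a has sum 15; hence r2c4 = 6.
Column 4 now contains 6, which forces r3c4 = 5.
The 3 cells of cage a must have sum 15, which forces r1c3 = 5.
Column 4 now contains 5, which forces r1c4 = 4.
4 is placed in row 1, so r1c5 = 3.
Column 5 now contains 3, leaving r2c5 = 4.
Row 3 already has 5; hence r3c3 = 6.
Column 4 now contains 4; hence r6c4 = 3.
Cage k needs sum 8; hence r2c2 = 5.
Cage e needs sum 7, so r3c1 = 4.
3 is placed in row 6, which forces r6c3 = 4.
Cage g has sum 11; hence r4c6 = 5.
Cage f needs sum 16, leaving r6c1 = 5.
4 is placed in row 6; hence r6c2 = 6.
Row 4 now contains 5, which forces r4c5 = 6.
The two cells of cage j must have sum 11, which forces r5c5 = 5.
Row 4 already has 6; hence r4c1 = 3.
3 is placed in row 4, which forces r4c3 = 1.
Row 4 already has 1, which forces r4c4 = 2.
Cage i's pair has sum 9, leaving r5c1 = 6.
Column 4 now contains 2, leaving r5c4 = 1.
Cage k has sum 8, which forces r1c2 = 1.
Column 3 now contains 1, so r2c3 = 2.
Cage b needs sum 8; hence r3c2 = 3.
3 is placed in row 3, so r3c6 = 1.
2 is placed in row 4, leaving r4c2 = 4.
Column 2 already has 3; hence r5c2 = 2.
Column 3 now contains 2, so r5c3 = 3.
1 is placed in row 1; hence r1c1 = 2.
Row 2 now contains 2; hence r2c1 = 1.
Column 6 now contains 1, so r2c6 = 3.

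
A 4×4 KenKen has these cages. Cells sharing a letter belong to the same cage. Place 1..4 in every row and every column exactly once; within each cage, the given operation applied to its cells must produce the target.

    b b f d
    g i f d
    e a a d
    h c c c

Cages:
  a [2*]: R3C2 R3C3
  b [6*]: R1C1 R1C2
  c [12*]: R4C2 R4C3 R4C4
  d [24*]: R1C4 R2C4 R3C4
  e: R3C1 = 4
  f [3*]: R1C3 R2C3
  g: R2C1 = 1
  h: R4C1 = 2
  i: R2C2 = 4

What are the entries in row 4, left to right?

G is a freebie, leaving R2C1 = 1.
Cage i is a single given cell, which forces R2C2 = 4.
Row 2 already has 1, so R2C3 = 3.
3 is placed in row 2, leaving R2C4 = 2.
Cage e is given, which forces R3C1 = 4.
4 is placed in row 3, leaving R3C4 = 3.
Cage h is a single given cell, which forces R4C1 = 2.
2 is placed in column 1, which forces R1C1 = 3.
Cage b needs two cells with product 6, which forces R1C2 = 2.
3 is placed in column 3, so R1C3 = 1.
Column 4 now contains 3, so R1C4 = 4.
Column 2 now contains 2, leaving R3C2 = 1.
Column 3 already has 1, which forces R3C3 = 2.
Cage c has product 12, leaving R4C2 = 3.
Column 3 already has 1, leaving R4C3 = 4.
Column 4 already has 4; hence R4C4 = 1.
Filled in: 3 2 1 4 / 1 4 3 2 / 4 1 2 3 / 2 3 4 1.

2 3 4 1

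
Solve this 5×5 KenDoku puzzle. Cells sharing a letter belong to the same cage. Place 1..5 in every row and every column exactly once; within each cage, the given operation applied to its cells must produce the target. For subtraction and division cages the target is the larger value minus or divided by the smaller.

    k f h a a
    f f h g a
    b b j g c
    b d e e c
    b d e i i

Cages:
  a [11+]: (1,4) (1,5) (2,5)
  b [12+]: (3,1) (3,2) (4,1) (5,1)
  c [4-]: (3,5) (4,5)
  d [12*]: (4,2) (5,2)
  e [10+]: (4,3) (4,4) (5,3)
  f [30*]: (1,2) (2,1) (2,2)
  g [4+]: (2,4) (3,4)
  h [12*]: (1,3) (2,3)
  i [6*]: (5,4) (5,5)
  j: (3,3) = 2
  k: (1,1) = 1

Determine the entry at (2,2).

5

Cage k is a single given cell, leaving (1,1) = 1.
J is a freebie, which forces (3,3) = 2.
The only place for 1 in row 2 is (2,4).
Column 4 already has 1, leaving (3,4) = 3.
3 is placed in column 4; hence (5,4) = 2.
Row 5 now contains 2; hence (5,5) = 3.
Row 3 already has 3, so (3,2) = 1.
1 is placed in row 3; hence (3,5) = 5.
The 4 cells of cage b must have sum 12, so (4,1) = 2.
Cage d's pair has product 12, leaving (4,2) = 3.
5 is placed in column 5, so (4,5) = 1.
3 is placed in row 5, leaving (5,2) = 4.
Cage a has sum 11, leaving (1,4) = 5.
Cage f needs product 30, which forces (2,1) = 3.
Row 2 now contains 3, which forces (2,3) = 4.
Row 2 now contains 4, which forces (2,5) = 2.
Row 3 now contains 5; hence (3,1) = 4.
Column 3 already has 4, so (4,3) = 5.
Column 4 already has 5, so (4,4) = 4.
4 is placed in row 5, which forces (5,1) = 5.
The 3 cells of cage e must have sum 10, so (5,3) = 1.
Row 1 already has 5, leaving (1,2) = 2.
Column 3 already has 4; hence (1,3) = 3.
2 is placed in column 5, so (1,5) = 4.
Row 2 now contains 2, leaving (2,2) = 5.
The full grid is 1 2 3 5 4 / 3 5 4 1 2 / 4 1 2 3 5 / 2 3 5 4 1 / 5 4 1 2 3.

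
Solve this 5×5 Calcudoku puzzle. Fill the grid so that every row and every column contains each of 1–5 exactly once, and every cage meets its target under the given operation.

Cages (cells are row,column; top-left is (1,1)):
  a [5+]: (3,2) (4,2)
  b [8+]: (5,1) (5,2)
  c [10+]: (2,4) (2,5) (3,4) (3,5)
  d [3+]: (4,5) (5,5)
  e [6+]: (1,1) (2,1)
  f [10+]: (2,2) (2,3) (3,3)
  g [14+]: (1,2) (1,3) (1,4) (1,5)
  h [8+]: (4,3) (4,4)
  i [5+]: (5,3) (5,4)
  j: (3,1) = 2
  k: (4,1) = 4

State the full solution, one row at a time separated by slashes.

1 4 2 3 5 / 5 1 4 2 3 / 2 3 5 1 4 / 4 2 3 5 1 / 3 5 1 4 2

J is a freebie, leaving (3,1) = 2.
Cage k is given, leaving (4,1) = 4.
In row 1, 1 can only go at (1,1), so (1,1) = 1.
Column 1 already has 1, which forces (2,1) = 5.
Column 1 already has 5; hence (5,1) = 3.
Row 5 now contains 3; hence (5,2) = 5.
Row 5 needs a 2, and only (5,5) is open for it.
Column 5 now contains 2, so (4,5) = 1.
Cage c has sum 10, so (2,4) = 2.
The two cells of cage a must have sum 5, which forces (3,2) = 3.
Cage c needs sum 10; hence (3,4) = 1.
3 is placed in row 3, leaving (3,5) = 4.
Row 4 already has 1, leaving (4,2) = 2.
Column 4 already has 1; hence (5,4) = 4.
Column 2 now contains 2; hence (1,2) = 4.
The 4 cells of cage g must have sum 14, so (1,3) = 2.
4 is placed in column 2, leaving (2,2) = 1.
1 is placed in row 2, so (2,3) = 4.
Column 5 already has 4, which forces (2,5) = 3.
Row 3 now contains 4, leaving (3,3) = 5.
Column 3 now contains 5, leaving (4,3) = 3.
Row 4 now contains 3, leaving (4,4) = 5.
Row 5 now contains 4, so (5,3) = 1.
Column 4 already has 5, leaving (1,4) = 3.
Column 5 already has 3, so (1,5) = 5.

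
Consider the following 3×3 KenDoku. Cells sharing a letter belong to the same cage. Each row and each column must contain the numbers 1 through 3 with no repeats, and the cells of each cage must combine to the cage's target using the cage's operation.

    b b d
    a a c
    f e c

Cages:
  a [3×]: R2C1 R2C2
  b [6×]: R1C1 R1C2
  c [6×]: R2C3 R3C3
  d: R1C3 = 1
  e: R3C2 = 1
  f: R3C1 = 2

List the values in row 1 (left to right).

3 2 1

Cage d is given, which forces R1C3 = 1.
Cage f is a single given cell, which forces R3C1 = 2.
E is a freebie, leaving R3C2 = 1.
Row 3 already has 2, so R3C3 = 3.
Column 1 already has 2; hence R1C1 = 3.
Cage b needs two cells with product 6; hence R1C2 = 2.
The two cells of cage a must have product 3; hence R2C1 = 1.
Column 2 already has 1, which forces R2C2 = 3.
3 is placed in column 3, leaving R2C3 = 2.
Filled in: 3 2 1 / 1 3 2 / 2 1 3.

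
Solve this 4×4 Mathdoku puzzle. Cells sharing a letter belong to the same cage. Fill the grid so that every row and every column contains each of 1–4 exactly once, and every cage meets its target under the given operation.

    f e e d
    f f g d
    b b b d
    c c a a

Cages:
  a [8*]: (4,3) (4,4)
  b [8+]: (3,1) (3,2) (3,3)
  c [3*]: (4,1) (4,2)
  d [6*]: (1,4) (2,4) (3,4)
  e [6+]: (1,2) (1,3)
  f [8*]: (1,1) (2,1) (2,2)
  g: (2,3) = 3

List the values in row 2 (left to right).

2 4 3 1

Cage g is given, so (2,3) = 3.
The only place for 3 in row 1 is (1,4).
The only place for 1 in row 1 is (1,1).
Column 1 already has 1, which forces (4,1) = 3.
The two cells of cage c must have product 3, leaving (4,2) = 1.
Column 1 already has 3, so (3,1) = 4.
Cage b has sum 8; hence (3,2) = 3.
Cage b has sum 8, so (3,3) = 1.
Row 3 now contains 1; hence (3,4) = 2.
Column 4 already has 2, leaving (4,4) = 4.
Column 1 already has 4, leaving (2,1) = 2.
The 3 cells of cage f must have product 8, so (2,2) = 4.
Column 4 already has 2, leaving (2,4) = 1.
Row 4 already has 4, so (4,3) = 2.
Column 2 already has 4, so (1,2) = 2.
Column 3 now contains 2, which forces (1,3) = 4.
The full grid is 1 2 4 3 / 2 4 3 1 / 4 3 1 2 / 3 1 2 4.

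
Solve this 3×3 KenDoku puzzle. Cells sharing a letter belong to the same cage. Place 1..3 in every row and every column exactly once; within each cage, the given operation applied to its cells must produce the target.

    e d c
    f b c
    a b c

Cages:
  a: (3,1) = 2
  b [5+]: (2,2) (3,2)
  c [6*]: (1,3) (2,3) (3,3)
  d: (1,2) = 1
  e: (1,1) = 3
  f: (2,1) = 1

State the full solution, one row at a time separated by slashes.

3 1 2 / 1 2 3 / 2 3 1

Cage e is a single given cell; hence (1,1) = 3.
Cage d is given; hence (1,2) = 1.
1 is placed in row 1, so (1,3) = 2.
F is a freebie, which forces (2,1) = 1.
Row 2 now contains 1; hence (2,3) = 3.
Cage a is given, leaving (3,1) = 2.
2 is placed in row 3, so (3,2) = 3.
Column 3 now contains 3, which forces (3,3) = 1.
Row 2 now contains 3; hence (2,2) = 2.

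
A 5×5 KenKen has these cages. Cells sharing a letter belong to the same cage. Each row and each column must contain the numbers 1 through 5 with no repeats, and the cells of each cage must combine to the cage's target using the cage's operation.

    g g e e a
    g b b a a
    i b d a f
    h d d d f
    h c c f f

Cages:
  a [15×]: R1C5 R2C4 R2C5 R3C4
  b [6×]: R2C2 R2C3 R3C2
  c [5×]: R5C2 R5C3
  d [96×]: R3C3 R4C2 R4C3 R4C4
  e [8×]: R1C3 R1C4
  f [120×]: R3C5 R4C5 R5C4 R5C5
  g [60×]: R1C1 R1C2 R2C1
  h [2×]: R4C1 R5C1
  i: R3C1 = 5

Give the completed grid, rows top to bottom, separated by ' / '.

3 5 2 4 1 / 4 2 1 5 3 / 5 3 4 1 2 / 1 4 3 2 5 / 2 1 5 3 4

Cage i is given; hence R3C1 = 5.
Cage d has product 96, leaving R3C3 = 4.
Cage g has product 60, leaving R1C2 = 5.
Column 3 now contains 4, which forces R1C3 = 2.
Cage e needs two cells with product 8, so R1C4 = 4.
Column 3 now contains 2, leaving R4C3 = 3.
Row 4 now contains 3, leaving R4C4 = 2.
Column 2 already has 5, leaving R5C2 = 1.
Row 5 already has 1, which forces R5C3 = 5.
Row 5 already has 5, so R5C4 = 3.
Row 1 now contains 4, so R1C1 = 3.
Row 1 already has 3, leaving R1C5 = 1.
Cage g has product 60, which forces R2C1 = 4.
3 is placed in column 3, so R2C3 = 1.
Cage a needs product 15; hence R2C4 = 5.
Column 5 already has 1, so R2C5 = 3.
Column 4 now contains 3, which forces R3C4 = 1.
The 4 cells of cage f must have product 120; hence R3C5 = 2.
Row 4 now contains 2, leaving R4C1 = 1.
Row 4 now contains 2; hence R4C2 = 4.
Cage f has product 120, which forces R4C5 = 5.
Row 5 already has 1, leaving R5C1 = 2.
Cage f has product 120; hence R5C5 = 4.
Row 2 already has 3, so R2C2 = 2.
Row 3 now contains 2; hence R3C2 = 3.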